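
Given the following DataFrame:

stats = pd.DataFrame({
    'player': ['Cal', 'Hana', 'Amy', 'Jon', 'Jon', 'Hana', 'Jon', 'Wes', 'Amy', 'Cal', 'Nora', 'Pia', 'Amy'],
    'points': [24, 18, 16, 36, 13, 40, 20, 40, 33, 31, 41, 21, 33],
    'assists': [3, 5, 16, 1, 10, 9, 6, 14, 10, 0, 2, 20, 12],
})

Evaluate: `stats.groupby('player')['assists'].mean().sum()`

62.8333333333

group by player, mean of assists:
player
Amy     12.666667
Cal      1.500000
Hana     7.000000
Jon      5.666667
Nora     2.000000
Pia     20.000000
Wes     14.000000
Name: assists, dtype: float64
Hence 62.8333333333.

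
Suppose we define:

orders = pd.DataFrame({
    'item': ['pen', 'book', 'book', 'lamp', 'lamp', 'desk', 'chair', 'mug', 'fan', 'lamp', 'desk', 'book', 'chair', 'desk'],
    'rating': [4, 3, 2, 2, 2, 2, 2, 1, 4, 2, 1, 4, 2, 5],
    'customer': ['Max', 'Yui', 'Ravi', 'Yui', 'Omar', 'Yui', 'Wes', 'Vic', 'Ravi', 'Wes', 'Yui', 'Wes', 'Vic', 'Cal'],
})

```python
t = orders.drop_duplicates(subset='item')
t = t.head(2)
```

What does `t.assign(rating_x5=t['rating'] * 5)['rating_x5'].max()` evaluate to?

20

drop duplicate item (keep=first):
    item  rating customer
0    pen       4      Max
1   book       3      Yui
3   lamp       2      Yui
5   desk       2      Yui
6  chair       2      Wes
7    mug       1      Vic
8    fan       4     Ravi
take first 2 rows:
   item  rating customer
0   pen       4      Max
1  book       3      Yui
add column rating_x5 = t['rating'] * 5:
   item  rating customer  rating_x5
0   pen       4      Max         20
1  book       3      Yui         15
Reading off the max of column 'rating_x5', we get 20.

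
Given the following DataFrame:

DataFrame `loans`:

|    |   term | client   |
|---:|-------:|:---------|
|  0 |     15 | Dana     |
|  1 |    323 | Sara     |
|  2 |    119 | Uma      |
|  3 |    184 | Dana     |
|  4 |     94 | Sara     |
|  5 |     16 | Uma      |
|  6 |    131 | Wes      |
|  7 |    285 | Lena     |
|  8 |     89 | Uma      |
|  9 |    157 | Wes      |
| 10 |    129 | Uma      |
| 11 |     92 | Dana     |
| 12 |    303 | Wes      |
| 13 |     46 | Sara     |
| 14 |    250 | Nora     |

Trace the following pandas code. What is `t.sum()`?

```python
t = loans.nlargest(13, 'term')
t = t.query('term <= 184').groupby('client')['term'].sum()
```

take 13 rows with largest term:
    term client
1    323   Sara
12   303    Wes
7    285   Lena
14   250   Nora
3    184   Dana
9    157    Wes
6    131    Wes
10   129    Uma
2    119    Uma
4     94   Sara
11    92   Dana
8     89    Uma
13    46   Sara
filter rows where term <= 184:
    term client
3    184   Dana
9    157    Wes
6    131    Wes
10   129    Uma
2    119    Uma
4     94   Sara
11    92   Dana
8     89    Uma
13    46   Sara
group by client, sum of term:
client
Dana    276
Sara    140
Uma     337
Wes     288
Name: term, dtype: int64
The sum of the resulting series is 1041.

1041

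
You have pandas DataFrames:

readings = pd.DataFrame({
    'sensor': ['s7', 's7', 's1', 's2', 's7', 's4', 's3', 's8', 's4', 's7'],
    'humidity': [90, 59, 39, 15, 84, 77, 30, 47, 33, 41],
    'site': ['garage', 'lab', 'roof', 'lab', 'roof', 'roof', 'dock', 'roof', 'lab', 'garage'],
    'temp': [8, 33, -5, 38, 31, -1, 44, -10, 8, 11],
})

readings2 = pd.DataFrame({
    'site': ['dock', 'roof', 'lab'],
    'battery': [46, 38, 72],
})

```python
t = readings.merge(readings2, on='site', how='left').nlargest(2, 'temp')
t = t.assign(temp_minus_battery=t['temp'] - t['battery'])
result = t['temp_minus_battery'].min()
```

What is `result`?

merge on 'site' (how='left') → 10 rows:
  sensor  humidity    site  temp  battery
0     s7        90  garage     8      NaN
1     s7        59     lab    33     72.0
2     s1        39    roof    -5     38.0
3     s2        15     lab    38     72.0
4     s7        84    roof    31     38.0
5     s4        77    roof    -1     38.0
6     s3        30    dock    44     46.0
7     s8        47    roof   -10     38.0
8     s4        33     lab     8     72.0
9     s7        41  garage    11      NaN
take 2 rows with largest temp:
  sensor  humidity  site  temp  battery
6     s3        30  dock    44     46.0
3     s2        15   lab    38     72.0
add column temp_minus_battery = t['temp'] - t['battery']:
  sensor  humidity  site  temp  battery  temp_minus_battery
6     s3        30  dock    44     46.0                -2.0
3     s2        15   lab    38     72.0               -34.0

-34.0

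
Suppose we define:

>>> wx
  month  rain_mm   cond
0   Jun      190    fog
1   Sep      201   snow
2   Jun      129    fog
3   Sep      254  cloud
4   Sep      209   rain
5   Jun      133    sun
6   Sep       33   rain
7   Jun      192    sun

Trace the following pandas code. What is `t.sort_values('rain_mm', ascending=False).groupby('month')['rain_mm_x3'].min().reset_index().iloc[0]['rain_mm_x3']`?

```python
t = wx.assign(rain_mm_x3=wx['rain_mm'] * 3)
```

add column rain_mm_x3 = wx['rain_mm'] * 3:
  month  rain_mm   cond  rain_mm_x3
0   Jun      190    fog         570
1   Sep      201   snow         603
2   Jun      129    fog         387
3   Sep      254  cloud         762
4   Sep      209   rain         627
5   Jun      133    sun         399
6   Sep       33   rain          99
7   Jun      192    sun         576
sort by rain_mm descending:
  month  rain_mm   cond  rain_mm_x3
3   Sep      254  cloud         762
4   Sep      209   rain         627
1   Sep      201   snow         603
7   Jun      192    sun         576
0   Jun      190    fog         570
5   Jun      133    sun         399
2   Jun      129    fog         387
6   Sep       33   rain          99
group by month, min of rain_mm_x3:
month
Jun    387
Sep     99
Name: rain_mm_x3, dtype: int64
reset_index():
  month  rain_mm_x3
0   Jun         387
1   Sep          99
So iloc[0]['rain_mm_x3'] = 387.

387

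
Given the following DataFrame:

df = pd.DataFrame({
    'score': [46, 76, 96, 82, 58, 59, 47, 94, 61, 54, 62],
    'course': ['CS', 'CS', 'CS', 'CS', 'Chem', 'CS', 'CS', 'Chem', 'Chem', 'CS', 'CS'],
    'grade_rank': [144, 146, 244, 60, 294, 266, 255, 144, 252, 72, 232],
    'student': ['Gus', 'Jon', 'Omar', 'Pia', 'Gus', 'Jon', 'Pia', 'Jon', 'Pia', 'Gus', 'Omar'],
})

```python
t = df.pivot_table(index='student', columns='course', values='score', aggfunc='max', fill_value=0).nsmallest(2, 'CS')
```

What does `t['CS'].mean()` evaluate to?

pivot: rows=student, cols=course, max(score):
course   CS  Chem
student          
Gus      54    58
Jon      76    94
Omar     96     0
Pia      82    61
take 2 rows with smallest CS:
course   CS  Chem
student          
Gus      54    58
Jon      76    94
Hence 65.0.

65.0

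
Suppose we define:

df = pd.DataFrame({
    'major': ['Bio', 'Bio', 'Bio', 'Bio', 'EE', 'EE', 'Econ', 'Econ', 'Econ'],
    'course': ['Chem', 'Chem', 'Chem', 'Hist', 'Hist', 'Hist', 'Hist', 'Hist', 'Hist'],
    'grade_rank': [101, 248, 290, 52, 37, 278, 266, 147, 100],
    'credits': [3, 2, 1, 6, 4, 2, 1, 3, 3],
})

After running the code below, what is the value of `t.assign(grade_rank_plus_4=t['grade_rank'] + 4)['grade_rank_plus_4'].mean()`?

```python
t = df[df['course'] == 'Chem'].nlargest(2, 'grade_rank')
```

273.0

filter rows where course == 'Chem':
  major course  grade_rank  credits
0   Bio   Chem         101        3
1   Bio   Chem         248        2
2   Bio   Chem         290        1
take 2 rows with largest grade_rank:
  major course  grade_rank  credits
2   Bio   Chem         290        1
1   Bio   Chem         248        2
add column grade_rank_plus_4 = t['grade_rank'] + 4:
  major course  grade_rank  credits  grade_rank_plus_4
2   Bio   Chem         290        1                294
1   Bio   Chem         248        2                252
Finally, mean of column 'grade_rank_plus_4' = 273.0.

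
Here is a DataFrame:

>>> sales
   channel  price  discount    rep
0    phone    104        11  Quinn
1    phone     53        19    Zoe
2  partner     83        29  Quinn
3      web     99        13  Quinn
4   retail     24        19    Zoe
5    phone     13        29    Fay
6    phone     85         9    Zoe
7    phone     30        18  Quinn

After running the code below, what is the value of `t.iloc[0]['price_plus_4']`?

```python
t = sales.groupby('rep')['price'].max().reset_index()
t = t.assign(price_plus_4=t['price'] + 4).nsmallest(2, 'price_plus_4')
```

17

group by rep, max of price:
rep
Fay       13
Quinn    104
Zoe       85
Name: price, dtype: int64
reset_index():
     rep  price
0    Fay     13
1  Quinn    104
2    Zoe     85
add column price_plus_4 = t['price'] + 4:
     rep  price  price_plus_4
0    Fay     13            17
1  Quinn    104           108
2    Zoe     85            89
take 2 rows with smallest price_plus_4:
   rep  price  price_plus_4
0  Fay     13            17
2  Zoe     85            89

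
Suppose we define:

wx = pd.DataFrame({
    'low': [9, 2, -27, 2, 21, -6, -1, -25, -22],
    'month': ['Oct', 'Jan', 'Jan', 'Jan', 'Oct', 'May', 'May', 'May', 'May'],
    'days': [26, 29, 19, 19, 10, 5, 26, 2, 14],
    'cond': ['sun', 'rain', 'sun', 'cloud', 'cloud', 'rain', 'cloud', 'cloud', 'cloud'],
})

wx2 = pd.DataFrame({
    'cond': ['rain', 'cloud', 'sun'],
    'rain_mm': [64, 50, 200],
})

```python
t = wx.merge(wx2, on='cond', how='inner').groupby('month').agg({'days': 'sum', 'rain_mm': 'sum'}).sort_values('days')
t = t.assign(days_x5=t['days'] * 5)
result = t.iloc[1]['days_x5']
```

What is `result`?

235

merge on 'cond' (how='inner') → 9 rows:
   low month  days   cond  rain_mm
0    9   Oct    26    sun      200
1    2   Jan    29   rain       64
2  -27   Jan    19    sun      200
3    2   Jan    19  cloud       50
4   21   Oct    10  cloud       50
5   -6   May     5   rain       64
6   -1   May    26  cloud       50
7  -25   May     2  cloud       50
8  -22   May    14  cloud       50
group by month: sum(days), sum(rain_mm):
       days  rain_mm
month               
Jan      67      314
May      47      214
Oct      36      250
sort by days:
       days  rain_mm
month               
Oct      36      250
May      47      214
Jan      67      314
add column days_x5 = t['days'] * 5:
       days  rain_mm  days_x5
month                        
Oct      36      250      180
May      47      214      235
Jan      67      314      335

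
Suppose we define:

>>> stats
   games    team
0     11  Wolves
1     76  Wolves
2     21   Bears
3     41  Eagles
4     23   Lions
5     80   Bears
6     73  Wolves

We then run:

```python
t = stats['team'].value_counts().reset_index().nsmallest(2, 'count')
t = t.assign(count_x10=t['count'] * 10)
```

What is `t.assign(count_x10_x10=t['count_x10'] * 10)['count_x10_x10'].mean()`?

value_counts of team:
team
Wolves    3
Bears     2
Eagles    1
Lions     1
Name: count, dtype: int64
reset_index():
     team  count
0  Wolves      3
1   Bears      2
2  Eagles      1
3   Lions      1
take 2 rows with smallest count:
     team  count
2  Eagles      1
3   Lions      1
add column count_x10 = t['count'] * 10:
     team  count  count_x10
2  Eagles      1         10
3   Lions      1         10
add column count_x10_x10 = t['count_x10'] * 10:
     team  count  count_x10  count_x10_x10
2  Eagles      1         10            100
3   Lions      1         10            100
The mean of column 'count_x10_x10' is 100.0.

100.0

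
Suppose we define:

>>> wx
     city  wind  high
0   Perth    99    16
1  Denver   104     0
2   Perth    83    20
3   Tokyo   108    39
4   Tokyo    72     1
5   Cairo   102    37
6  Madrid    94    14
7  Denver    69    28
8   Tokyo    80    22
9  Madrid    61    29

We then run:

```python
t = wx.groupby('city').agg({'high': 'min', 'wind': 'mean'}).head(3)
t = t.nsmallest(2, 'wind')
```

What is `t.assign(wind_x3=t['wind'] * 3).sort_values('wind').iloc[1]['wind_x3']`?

group by city: min(high), mean(wind):
        high        wind
city                    
Cairo     37  102.000000
Denver     0   86.500000
Madrid    14   77.500000
Perth     16   91.000000
Tokyo      1   86.666667
take first 3 rows:
        high   wind
city               
Cairo     37  102.0
Denver     0   86.5
Madrid    14   77.5
take 2 rows with smallest wind:
        high  wind
city              
Madrid    14  77.5
Denver     0  86.5
add column wind_x3 = t['wind'] * 3:
        high  wind  wind_x3
city                       
Madrid    14  77.5    232.5
Denver     0  86.5    259.5
sort by wind:
        high  wind  wind_x3
city                       
Madrid    14  77.5    232.5
Denver     0  86.5    259.5

259.5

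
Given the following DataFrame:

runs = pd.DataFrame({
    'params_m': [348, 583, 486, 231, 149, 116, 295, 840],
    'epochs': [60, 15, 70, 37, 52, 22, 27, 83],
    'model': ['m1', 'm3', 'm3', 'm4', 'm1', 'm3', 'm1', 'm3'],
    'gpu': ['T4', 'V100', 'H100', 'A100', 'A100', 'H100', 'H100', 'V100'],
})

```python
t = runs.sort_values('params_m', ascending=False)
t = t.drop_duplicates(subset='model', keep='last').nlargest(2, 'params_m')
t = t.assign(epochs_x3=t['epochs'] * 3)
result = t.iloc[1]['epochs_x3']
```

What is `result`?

156

sort by params_m descending:
   params_m  epochs model   gpu
7       840      83    m3  V100
1       583      15    m3  V100
2       486      70    m3  H100
0       348      60    m1    T4
6       295      27    m1  H100
3       231      37    m4  A100
4       149      52    m1  A100
5       116      22    m3  H100
drop duplicate model (keep=last):
   params_m  epochs model   gpu
3       231      37    m4  A100
4       149      52    m1  A100
5       116      22    m3  H100
take 2 rows with largest params_m:
   params_m  epochs model   gpu
3       231      37    m4  A100
4       149      52    m1  A100
add column epochs_x3 = t['epochs'] * 3:
   params_m  epochs model   gpu  epochs_x3
3       231      37    m4  A100        111
4       149      52    m1  A100        156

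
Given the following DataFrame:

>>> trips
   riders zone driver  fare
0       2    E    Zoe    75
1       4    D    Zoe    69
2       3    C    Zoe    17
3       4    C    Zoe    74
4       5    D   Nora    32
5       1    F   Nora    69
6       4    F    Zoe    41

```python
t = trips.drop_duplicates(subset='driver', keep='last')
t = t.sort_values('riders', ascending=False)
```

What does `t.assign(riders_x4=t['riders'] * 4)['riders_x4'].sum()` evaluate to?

20

drop duplicate driver (keep=last):
   riders zone driver  fare
5       1    F   Nora    69
6       4    F    Zoe    41
sort by riders descending:
   riders zone driver  fare
6       4    F    Zoe    41
5       1    F   Nora    69
add column riders_x4 = t['riders'] * 4:
   riders zone driver  fare  riders_x4
6       4    F    Zoe    41         16
5       1    F   Nora    69          4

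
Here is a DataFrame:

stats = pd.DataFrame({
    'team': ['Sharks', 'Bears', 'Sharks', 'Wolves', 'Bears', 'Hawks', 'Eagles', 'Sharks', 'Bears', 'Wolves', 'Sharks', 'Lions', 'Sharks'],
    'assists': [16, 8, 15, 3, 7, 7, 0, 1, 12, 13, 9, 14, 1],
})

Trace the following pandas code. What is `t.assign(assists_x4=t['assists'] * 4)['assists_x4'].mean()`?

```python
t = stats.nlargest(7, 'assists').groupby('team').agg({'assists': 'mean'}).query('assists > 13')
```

54.6666666667

take 7 rows with largest assists:
      team  assists
0   Sharks       16
2   Sharks       15
11   Lions       14
9   Wolves       13
8    Bears       12
10  Sharks        9
1    Bears        8
group by team, mean of assists:
          assists
team             
Bears   10.000000
Lions   14.000000
Sharks  13.333333
Wolves  13.000000
filter rows where assists > 13:
          assists
team             
Lions   14.000000
Sharks  13.333333
add column assists_x4 = t['assists'] * 4:
          assists  assists_x4
team                         
Lions   14.000000   56.000000
Sharks  13.333333   53.333333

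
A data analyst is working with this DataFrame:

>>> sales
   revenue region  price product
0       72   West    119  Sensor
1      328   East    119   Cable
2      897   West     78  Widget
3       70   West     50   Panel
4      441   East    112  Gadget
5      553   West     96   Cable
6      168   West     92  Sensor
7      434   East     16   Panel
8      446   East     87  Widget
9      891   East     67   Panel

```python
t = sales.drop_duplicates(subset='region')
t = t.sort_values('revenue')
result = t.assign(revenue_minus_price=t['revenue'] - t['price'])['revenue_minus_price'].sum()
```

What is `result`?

drop duplicate region (keep=first):
   revenue region  price product
0       72   West    119  Sensor
1      328   East    119   Cable
sort by revenue:
   revenue region  price product
0       72   West    119  Sensor
1      328   East    119   Cable
add column revenue_minus_price = t['revenue'] - t['price']:
   revenue region  price product  revenue_minus_price
0       72   West    119  Sensor                  -47
1      328   East    119   Cable                  209
sum of column 'revenue_minus_price' → 162

162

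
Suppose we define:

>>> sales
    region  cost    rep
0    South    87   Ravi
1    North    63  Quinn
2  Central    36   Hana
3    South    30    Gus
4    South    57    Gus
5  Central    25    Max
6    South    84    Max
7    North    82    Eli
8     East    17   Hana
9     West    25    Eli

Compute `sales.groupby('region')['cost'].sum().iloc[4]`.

group by region, sum of cost:
region
Central     61
East        17
North      145
South      258
West        25
Name: cost, dtype: int64
Reading off the value at position 4, we get 25.

25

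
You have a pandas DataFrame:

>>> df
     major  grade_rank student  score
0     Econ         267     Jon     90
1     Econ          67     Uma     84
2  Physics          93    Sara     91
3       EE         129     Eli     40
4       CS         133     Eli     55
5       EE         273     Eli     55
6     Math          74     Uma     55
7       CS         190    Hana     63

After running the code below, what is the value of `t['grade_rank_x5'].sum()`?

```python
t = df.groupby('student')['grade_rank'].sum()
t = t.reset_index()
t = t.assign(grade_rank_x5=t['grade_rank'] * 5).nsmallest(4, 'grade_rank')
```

group by student, sum of grade_rank:
student
Eli     535
Hana    190
Jon     267
Sara     93
Uma     141
Name: grade_rank, dtype: int64
reset_index():
  student  grade_rank
0     Eli         535
1    Hana         190
2     Jon         267
3    Sara          93
4     Uma         141
add column grade_rank_x5 = t['grade_rank'] * 5:
  student  grade_rank  grade_rank_x5
0     Eli         535           2675
1    Hana         190            950
2     Jon         267           1335
3    Sara          93            465
4     Uma         141            705
take 4 rows with smallest grade_rank:
  student  grade_rank  grade_rank_x5
3    Sara          93            465
4     Uma         141            705
1    Hana         190            950
2     Jon         267           1335
Then the sum of column 'grade_rank_x5': 3455

3455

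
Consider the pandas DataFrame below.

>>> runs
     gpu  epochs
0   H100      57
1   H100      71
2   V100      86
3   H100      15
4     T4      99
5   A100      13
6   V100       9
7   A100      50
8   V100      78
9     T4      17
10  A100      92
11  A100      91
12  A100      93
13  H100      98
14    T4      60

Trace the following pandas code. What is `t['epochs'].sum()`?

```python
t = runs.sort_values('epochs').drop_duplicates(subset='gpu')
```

54

sort by epochs:
     gpu  epochs
6   V100       9
5   A100      13
3   H100      15
9     T4      17
7   A100      50
0   H100      57
14    T4      60
1   H100      71
8   V100      78
2   V100      86
11  A100      91
10  A100      92
12  A100      93
13  H100      98
4     T4      99
drop duplicate gpu (keep=first):
    gpu  epochs
6  V100       9
5  A100      13
3  H100      15
9    T4      17
Then the sum of column 'epochs': 54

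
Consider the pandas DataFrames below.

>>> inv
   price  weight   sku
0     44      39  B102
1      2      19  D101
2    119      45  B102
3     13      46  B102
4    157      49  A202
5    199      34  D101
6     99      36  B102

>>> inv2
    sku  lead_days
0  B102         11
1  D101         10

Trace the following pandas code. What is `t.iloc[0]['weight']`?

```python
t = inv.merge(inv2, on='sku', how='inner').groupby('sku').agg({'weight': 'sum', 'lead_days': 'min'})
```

166

merge on 'sku' (how='inner') → 6 rows:
   price  weight   sku  lead_days
0     44      39  B102         11
1      2      19  D101         10
2    119      45  B102         11
3     13      46  B102         11
4    199      34  D101         10
5     99      36  B102         11
group by sku: sum(weight), min(lead_days):
      weight  lead_days
sku                    
B102     166         11
D101      53         10
Reading off the value at position 0, column 'weight', we get 166.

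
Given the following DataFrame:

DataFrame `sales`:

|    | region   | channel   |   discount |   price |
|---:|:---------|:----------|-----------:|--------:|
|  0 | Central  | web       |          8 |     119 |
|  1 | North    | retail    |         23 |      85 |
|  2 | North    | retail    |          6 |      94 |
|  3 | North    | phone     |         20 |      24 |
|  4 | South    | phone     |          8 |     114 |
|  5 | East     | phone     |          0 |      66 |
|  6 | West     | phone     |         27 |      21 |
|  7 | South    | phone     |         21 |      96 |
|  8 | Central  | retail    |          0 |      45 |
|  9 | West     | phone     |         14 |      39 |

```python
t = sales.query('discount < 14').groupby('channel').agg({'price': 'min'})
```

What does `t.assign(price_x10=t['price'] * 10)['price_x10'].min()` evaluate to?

450

filter rows where discount < 14:
    region channel  discount  price
0  Central     web         8    119
2    North  retail         6     94
4    South   phone         8    114
5     East   phone         0     66
8  Central  retail         0     45
group by channel, min of price:
         price
channel       
phone       66
retail      45
web        119
add column price_x10 = t['price'] * 10:
         price  price_x10
channel                  
phone       66        660
retail      45        450
web        119       1190
So min() = 450.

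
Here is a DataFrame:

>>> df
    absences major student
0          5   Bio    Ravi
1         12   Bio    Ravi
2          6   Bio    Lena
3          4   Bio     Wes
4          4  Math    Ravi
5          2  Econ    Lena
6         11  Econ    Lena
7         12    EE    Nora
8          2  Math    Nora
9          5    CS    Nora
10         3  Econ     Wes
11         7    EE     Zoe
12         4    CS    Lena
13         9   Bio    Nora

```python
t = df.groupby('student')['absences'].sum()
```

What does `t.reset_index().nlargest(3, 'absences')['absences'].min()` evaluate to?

group by student, sum of absences:
student
Lena    23
Nora    28
Ravi    21
Wes      7
Zoe      7
Name: absences, dtype: int64
reset_index():
  student  absences
0    Lena        23
1    Nora        28
2    Ravi        21
3     Wes         7
4     Zoe         7
take 3 rows with largest absences:
  student  absences
1    Nora        28
0    Lena        23
2    Ravi        21
Taking the min of column 'absences' gives 21.

21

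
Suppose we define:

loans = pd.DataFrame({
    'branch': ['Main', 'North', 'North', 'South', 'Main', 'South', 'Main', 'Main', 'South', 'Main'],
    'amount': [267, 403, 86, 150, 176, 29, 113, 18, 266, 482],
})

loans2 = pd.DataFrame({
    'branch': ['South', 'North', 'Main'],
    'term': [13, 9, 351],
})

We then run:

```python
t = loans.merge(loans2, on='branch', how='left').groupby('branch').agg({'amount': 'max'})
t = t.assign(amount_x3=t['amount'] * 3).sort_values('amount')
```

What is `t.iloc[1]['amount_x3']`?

1209

merge on 'branch' (how='left') → 10 rows:
  branch  amount  term
0   Main     267   351
1  North     403     9
2  North      86     9
3  South     150    13
4   Main     176   351
5  South      29    13
6   Main     113   351
7   Main      18   351
8  South     266    13
9   Main     482   351
group by branch, max of amount:
        amount
branch        
Main       482
North      403
South      266
add column amount_x3 = t['amount'] * 3:
        amount  amount_x3
branch                   
Main       482       1446
North      403       1209
South      266        798
sort by amount:
        amount  amount_x3
branch                   
South      266        798
North      403       1209
Main       482       1446
The value at position 1, column 'amount_x3' is 1209.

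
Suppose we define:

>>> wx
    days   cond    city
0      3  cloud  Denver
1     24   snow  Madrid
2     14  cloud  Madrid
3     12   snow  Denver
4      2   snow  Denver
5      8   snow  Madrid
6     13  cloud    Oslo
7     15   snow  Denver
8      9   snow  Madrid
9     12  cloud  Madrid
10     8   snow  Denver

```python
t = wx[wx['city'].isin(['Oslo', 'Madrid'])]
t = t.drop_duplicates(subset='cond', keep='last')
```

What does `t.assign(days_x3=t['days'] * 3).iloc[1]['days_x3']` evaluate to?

36

filter rows where city in ['Oslo', 'Madrid']:
   days   cond    city
1    24   snow  Madrid
2    14  cloud  Madrid
5     8   snow  Madrid
6    13  cloud    Oslo
8     9   snow  Madrid
9    12  cloud  Madrid
drop duplicate cond (keep=last):
   days   cond    city
8     9   snow  Madrid
9    12  cloud  Madrid
add column days_x3 = t['days'] * 3:
   days   cond    city  days_x3
8     9   snow  Madrid       27
9    12  cloud  Madrid       36
So iloc[1]['days_x3'] = 36.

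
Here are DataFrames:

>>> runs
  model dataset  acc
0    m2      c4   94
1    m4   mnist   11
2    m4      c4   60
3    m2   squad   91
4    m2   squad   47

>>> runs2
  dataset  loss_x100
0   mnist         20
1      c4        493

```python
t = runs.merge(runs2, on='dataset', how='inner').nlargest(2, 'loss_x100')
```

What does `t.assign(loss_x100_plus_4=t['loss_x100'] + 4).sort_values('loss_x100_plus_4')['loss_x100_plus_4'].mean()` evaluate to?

497.0

merge on 'dataset' (how='inner') → 3 rows:
  model dataset  acc  loss_x100
0    m2      c4   94        493
1    m4   mnist   11         20
2    m4      c4   60        493
take 2 rows with largest loss_x100:
  model dataset  acc  loss_x100
0    m2      c4   94        493
2    m4      c4   60        493
add column loss_x100_plus_4 = t['loss_x100'] + 4:
  model dataset  acc  loss_x100  loss_x100_plus_4
0    m2      c4   94        493               497
2    m4      c4   60        493               497
sort by loss_x100_plus_4:
  model dataset  acc  loss_x100  loss_x100_plus_4
0    m2      c4   94        493               497
2    m4      c4   60        493               497
Hence 497.0.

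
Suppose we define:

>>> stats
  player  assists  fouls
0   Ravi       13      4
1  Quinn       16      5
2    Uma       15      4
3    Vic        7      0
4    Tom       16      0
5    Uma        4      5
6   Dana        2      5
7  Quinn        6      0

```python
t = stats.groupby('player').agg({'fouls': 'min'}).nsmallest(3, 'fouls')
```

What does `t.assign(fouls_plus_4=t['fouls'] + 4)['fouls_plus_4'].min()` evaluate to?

group by player, min of fouls:
        fouls
player       
Dana        5
Quinn       0
Ravi        4
Tom         0
Uma         4
Vic         0
take 3 rows with smallest fouls:
        fouls
player       
Quinn       0
Tom         0
Vic         0
add column fouls_plus_4 = t['fouls'] + 4:
        fouls  fouls_plus_4
player                     
Quinn       0             4
Tom         0             4
Vic         0             4
Reading off the min of column 'fouls_plus_4', we get 4.

4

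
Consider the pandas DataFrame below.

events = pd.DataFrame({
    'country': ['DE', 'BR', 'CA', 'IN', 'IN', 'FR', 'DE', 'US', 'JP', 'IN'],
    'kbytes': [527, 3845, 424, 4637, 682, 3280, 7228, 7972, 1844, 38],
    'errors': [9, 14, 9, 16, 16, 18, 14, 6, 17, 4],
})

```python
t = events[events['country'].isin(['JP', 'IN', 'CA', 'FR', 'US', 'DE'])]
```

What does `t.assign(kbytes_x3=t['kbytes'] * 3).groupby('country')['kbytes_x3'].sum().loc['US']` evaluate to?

filter rows where country in ['JP', 'IN', 'CA', 'FR', 'US', 'DE']:
  country  kbytes  errors
0      DE     527       9
2      CA     424       9
3      IN    4637      16
4      IN     682      16
5      FR    3280      18
6      DE    7228      14
7      US    7972       6
8      JP    1844      17
9      IN      38       4
add column kbytes_x3 = t['kbytes'] * 3:
  country  kbytes  errors  kbytes_x3
0      DE     527       9       1581
2      CA     424       9       1272
3      IN    4637      16      13911
4      IN     682      16       2046
5      FR    3280      18       9840
6      DE    7228      14      21684
7      US    7972       6      23916
8      JP    1844      17       5532
9      IN      38       4        114
group by country, sum of kbytes_x3:
country
CA     1272
DE    23265
FR     9840
IN    16071
JP     5532
US    23916
Name: kbytes_x3, dtype: int64
Then the value at index 'US': 23916

23916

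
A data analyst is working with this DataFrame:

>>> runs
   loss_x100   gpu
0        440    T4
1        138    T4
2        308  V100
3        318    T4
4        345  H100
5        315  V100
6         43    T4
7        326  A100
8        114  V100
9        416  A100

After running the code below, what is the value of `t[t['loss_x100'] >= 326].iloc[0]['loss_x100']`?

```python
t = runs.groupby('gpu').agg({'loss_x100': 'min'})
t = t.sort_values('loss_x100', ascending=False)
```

345

group by gpu, min of loss_x100:
      loss_x100
gpu            
A100        326
H100        345
T4           43
V100        114
sort by loss_x100 descending:
      loss_x100
gpu            
H100        345
A100        326
V100        114
T4           43
filter rows where loss_x100 >= 326:
      loss_x100
gpu            
H100        345
A100        326
Taking the value at position 0, column 'loss_x100' gives 345.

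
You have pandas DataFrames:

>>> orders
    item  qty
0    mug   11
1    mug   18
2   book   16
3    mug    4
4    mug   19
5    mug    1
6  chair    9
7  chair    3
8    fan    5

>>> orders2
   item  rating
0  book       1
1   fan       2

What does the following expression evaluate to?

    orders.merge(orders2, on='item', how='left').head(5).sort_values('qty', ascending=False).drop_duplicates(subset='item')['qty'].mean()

17.5

merge on 'item' (how='left') → 9 rows:
    item  qty  rating
0    mug   11     NaN
1    mug   18     NaN
2   book   16     1.0
3    mug    4     NaN
4    mug   19     NaN
5    mug    1     NaN
6  chair    9     NaN
7  chair    3     NaN
8    fan    5     2.0
take first 5 rows:
   item  qty  rating
0   mug   11     NaN
1   mug   18     NaN
2  book   16     1.0
3   mug    4     NaN
4   mug   19     NaN
sort by qty descending:
   item  qty  rating
4   mug   19     NaN
1   mug   18     NaN
2  book   16     1.0
0   mug   11     NaN
3   mug    4     NaN
drop duplicate item (keep=first):
   item  qty  rating
4   mug   19     NaN
2  book   16     1.0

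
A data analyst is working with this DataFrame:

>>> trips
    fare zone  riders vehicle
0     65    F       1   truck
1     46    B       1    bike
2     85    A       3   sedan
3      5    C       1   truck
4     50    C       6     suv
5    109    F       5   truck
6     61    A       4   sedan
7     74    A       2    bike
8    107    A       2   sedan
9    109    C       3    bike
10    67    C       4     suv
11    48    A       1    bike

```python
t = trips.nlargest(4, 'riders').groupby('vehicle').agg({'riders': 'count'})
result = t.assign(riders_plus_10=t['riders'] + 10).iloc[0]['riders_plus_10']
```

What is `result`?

11

take 4 rows with largest riders:
    fare zone  riders vehicle
4     50    C       6     suv
5    109    F       5   truck
6     61    A       4   sedan
10    67    C       4     suv
group by vehicle, count of riders:
         riders
vehicle        
sedan         1
suv           2
truck         1
add column riders_plus_10 = t['riders'] + 10:
         riders  riders_plus_10
vehicle                        
sedan         1              11
suv           2              12
truck         1              11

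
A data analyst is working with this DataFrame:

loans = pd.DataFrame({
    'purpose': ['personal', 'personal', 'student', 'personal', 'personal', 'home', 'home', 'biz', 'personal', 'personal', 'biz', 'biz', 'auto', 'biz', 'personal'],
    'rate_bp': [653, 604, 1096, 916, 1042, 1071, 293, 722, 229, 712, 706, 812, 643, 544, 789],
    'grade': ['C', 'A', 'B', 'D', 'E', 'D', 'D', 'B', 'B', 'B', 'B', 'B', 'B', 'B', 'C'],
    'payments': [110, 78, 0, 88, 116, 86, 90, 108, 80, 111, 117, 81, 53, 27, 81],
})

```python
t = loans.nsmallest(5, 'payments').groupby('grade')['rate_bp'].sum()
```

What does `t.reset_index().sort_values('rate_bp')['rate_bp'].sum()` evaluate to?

take 5 rows with smallest payments:
     purpose  rate_bp grade  payments
2    student     1096     B         0
13       biz      544     B        27
12      auto      643     B        53
1   personal      604     A        78
8   personal      229     B        80
group by grade, sum of rate_bp:
grade
A     604
B    2512
Name: rate_bp, dtype: int64
reset_index():
  grade  rate_bp
0     A      604
1     B     2512
sort by rate_bp:
  grade  rate_bp
0     A      604
1     B     2512

3116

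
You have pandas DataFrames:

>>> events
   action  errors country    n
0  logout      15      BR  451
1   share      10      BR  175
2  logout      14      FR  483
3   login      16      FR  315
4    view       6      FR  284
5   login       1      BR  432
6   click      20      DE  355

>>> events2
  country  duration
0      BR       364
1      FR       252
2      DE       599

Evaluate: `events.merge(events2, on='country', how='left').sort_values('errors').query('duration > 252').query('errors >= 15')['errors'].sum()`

35

merge on 'country' (how='left') → 7 rows:
   action  errors country    n  duration
0  logout      15      BR  451       364
1   share      10      BR  175       364
2  logout      14      FR  483       252
3   login      16      FR  315       252
4    view       6      FR  284       252
5   login       1      BR  432       364
6   click      20      DE  355       599
sort by errors:
   action  errors country    n  duration
5   login       1      BR  432       364
4    view       6      FR  284       252
1   share      10      BR  175       364
2  logout      14      FR  483       252
0  logout      15      BR  451       364
3   login      16      FR  315       252
6   click      20      DE  355       599
filter rows where duration > 252:
   action  errors country    n  duration
5   login       1      BR  432       364
1   share      10      BR  175       364
0  logout      15      BR  451       364
6   click      20      DE  355       599
filter rows where errors >= 15:
   action  errors country    n  duration
0  logout      15      BR  451       364
6   click      20      DE  355       599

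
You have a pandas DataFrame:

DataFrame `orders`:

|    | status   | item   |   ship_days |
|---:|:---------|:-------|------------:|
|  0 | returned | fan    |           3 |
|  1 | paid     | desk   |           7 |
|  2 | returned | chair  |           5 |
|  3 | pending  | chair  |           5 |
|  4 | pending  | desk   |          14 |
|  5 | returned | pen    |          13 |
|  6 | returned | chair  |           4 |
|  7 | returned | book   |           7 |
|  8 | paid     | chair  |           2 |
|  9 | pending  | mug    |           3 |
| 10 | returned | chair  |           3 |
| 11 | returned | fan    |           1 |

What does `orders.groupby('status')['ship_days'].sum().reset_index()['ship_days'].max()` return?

group by status, sum of ship_days:
status
paid         9
pending     22
returned    36
Name: ship_days, dtype: int64
reset_index():
     status  ship_days
0      paid          9
1   pending         22
2  returned         36
Then the max of column 'ship_days': 36

36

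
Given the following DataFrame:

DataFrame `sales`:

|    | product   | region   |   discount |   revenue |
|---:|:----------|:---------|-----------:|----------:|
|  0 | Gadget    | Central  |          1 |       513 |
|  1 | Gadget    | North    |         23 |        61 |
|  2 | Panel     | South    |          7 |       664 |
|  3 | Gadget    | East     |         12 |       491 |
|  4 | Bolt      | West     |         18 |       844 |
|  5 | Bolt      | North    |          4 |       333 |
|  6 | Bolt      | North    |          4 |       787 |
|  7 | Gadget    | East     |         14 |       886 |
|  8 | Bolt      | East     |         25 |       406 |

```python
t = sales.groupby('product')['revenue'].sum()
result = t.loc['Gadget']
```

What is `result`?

1951

group by product, sum of revenue:
product
Bolt      2370
Gadget    1951
Panel      664
Name: revenue, dtype: int64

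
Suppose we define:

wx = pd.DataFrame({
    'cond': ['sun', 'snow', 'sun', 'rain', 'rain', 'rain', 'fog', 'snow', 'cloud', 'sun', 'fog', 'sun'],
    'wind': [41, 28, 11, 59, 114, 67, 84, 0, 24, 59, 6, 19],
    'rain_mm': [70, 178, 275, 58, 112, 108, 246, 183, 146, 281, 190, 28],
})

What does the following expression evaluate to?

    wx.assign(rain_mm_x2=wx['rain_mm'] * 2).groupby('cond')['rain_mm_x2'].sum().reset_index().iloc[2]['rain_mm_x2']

556

add column rain_mm_x2 = wx['rain_mm'] * 2:
     cond  wind  rain_mm  rain_mm_x2
0     sun    41       70         140
1    snow    28      178         356
2     sun    11      275         550
3    rain    59       58         116
4    rain   114      112         224
5    rain    67      108         216
6     fog    84      246         492
7    snow     0      183         366
8   cloud    24      146         292
9     sun    59      281         562
10    fog     6      190         380
11    sun    19       28          56
group by cond, sum of rain_mm_x2:
cond
cloud     292
fog       872
rain      556
snow      722
sun      1308
Name: rain_mm_x2, dtype: int64
reset_index():
    cond  rain_mm_x2
0  cloud         292
1    fog         872
2   rain         556
3   snow         722
4    sun        1308
Finally, value at position 2, column 'rain_mm_x2' = 556.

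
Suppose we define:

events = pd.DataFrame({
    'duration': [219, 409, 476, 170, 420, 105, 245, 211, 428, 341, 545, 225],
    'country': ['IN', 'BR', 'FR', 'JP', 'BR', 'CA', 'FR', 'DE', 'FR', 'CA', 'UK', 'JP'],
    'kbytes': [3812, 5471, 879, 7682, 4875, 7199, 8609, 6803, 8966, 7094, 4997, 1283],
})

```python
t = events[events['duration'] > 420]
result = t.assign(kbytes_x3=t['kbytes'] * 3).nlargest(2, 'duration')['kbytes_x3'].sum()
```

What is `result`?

17628

filter rows where duration > 420:
    duration country  kbytes
2        476      FR     879
8        428      FR    8966
10       545      UK    4997
add column kbytes_x3 = t['kbytes'] * 3:
    duration country  kbytes  kbytes_x3
2        476      FR     879       2637
8        428      FR    8966      26898
10       545      UK    4997      14991
take 2 rows with largest duration:
    duration country  kbytes  kbytes_x3
10       545      UK    4997      14991
2        476      FR     879       2637
The sum of column 'kbytes_x3' is 17628.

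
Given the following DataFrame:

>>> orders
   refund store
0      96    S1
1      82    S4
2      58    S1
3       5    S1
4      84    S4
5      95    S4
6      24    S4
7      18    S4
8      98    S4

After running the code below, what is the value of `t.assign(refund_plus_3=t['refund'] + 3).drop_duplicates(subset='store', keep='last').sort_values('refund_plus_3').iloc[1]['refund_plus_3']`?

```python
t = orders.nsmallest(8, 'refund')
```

take 8 rows with smallest refund:
   refund store
3       5    S1
7      18    S4
6      24    S4
2      58    S1
1      82    S4
4      84    S4
5      95    S4
0      96    S1
add column refund_plus_3 = t['refund'] + 3:
   refund store  refund_plus_3
3       5    S1              8
7      18    S4             21
6      24    S4             27
2      58    S1             61
1      82    S4             85
4      84    S4             87
5      95    S4             98
0      96    S1             99
drop duplicate store (keep=last):
   refund store  refund_plus_3
5      95    S4             98
0      96    S1             99
sort by refund_plus_3:
   refund store  refund_plus_3
5      95    S4             98
0      96    S1             99

99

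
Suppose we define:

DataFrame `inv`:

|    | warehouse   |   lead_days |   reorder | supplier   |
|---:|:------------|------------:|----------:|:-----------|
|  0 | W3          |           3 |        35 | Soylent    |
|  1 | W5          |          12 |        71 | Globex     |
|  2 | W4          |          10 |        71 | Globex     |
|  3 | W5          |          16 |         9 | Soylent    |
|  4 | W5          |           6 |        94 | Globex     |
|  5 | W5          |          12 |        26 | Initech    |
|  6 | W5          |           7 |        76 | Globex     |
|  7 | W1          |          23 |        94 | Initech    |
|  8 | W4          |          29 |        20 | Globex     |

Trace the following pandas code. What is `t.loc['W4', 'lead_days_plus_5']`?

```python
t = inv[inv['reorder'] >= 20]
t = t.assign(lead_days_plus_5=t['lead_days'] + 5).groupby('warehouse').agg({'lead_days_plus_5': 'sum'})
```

filter rows where reorder >= 20:
  warehouse  lead_days  reorder supplier
0        W3          3       35  Soylent
1        W5         12       71   Globex
2        W4         10       71   Globex
4        W5          6       94   Globex
5        W5         12       26  Initech
6        W5          7       76   Globex
7        W1         23       94  Initech
8        W4         29       20   Globex
add column lead_days_plus_5 = t['lead_days'] + 5:
  warehouse  lead_days  reorder supplier  lead_days_plus_5
0        W3          3       35  Soylent                 8
1        W5         12       71   Globex                17
2        W4         10       71   Globex                15
4        W5          6       94   Globex                11
5        W5         12       26  Initech                17
6        W5          7       76   Globex                12
7        W1         23       94  Initech                28
8        W4         29       20   Globex                34
group by warehouse, sum of lead_days_plus_5:
           lead_days_plus_5
warehouse                  
W1                       28
W3                        8
W4                       49
W5                       57

49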